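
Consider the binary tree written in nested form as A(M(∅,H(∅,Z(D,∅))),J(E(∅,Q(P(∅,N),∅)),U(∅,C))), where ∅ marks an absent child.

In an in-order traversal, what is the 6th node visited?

In-order visits the left subtree, then the node, then the right subtree.
At A: go left to M.
  At M: no left child.
  Visit M.
  At M: go right to H.
    At H: no left child.
    Visit H.
    At H: go right to Z.
      At Z: go left to D.
        D is a leaf — visit D.
      Visit Z.
      At Z: no right child.
Visit A.
At A: go right to J.
  At J: go left to E.
    At E: no left child.
    Visit E.
    At E: go right to Q.
      At Q: go left to P.
        At P: no left child.
        Visit P.
        At P: go right to N.
          N is a leaf — visit N.
      Visit Q.
      At Q: no right child.
  Visit J.
  At J: go right to U.
    At U: no left child.
    Visit U.
    At U: go right to C.
      C is a leaf — visit C.
Full in-order sequence: M, H, D, Z, A, E, P, N, Q, J, U, C.

E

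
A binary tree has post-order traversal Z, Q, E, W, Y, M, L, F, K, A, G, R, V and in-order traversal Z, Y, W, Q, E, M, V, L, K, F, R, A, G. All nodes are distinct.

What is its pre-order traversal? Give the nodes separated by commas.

The last element of post-order is the root; it splits in-order into left and right subtrees.
Root V: left subtree has 6 nodes {Z, Y, W, Q, E, M}, right has 6 {L, K, F, R, A, G}.
  Root M: left subtree has 5 nodes {Z, Y, W, Q, E}, right has 0 { }.
    Root Y: left subtree has 1 node {Z}, right has 3 {W, Q, E}.
      Root W: left subtree has 0 nodes { }, right has 2 {Q, E}.
        Root E: left subtree has 1 node {Q}, right has 0 { }.
  Root R: left subtree has 3 nodes {L, K, F}, right has 2 {A, G}.
    Root K: left subtree has 1 node {L}, right has 1 {F}.
    Root G: left subtree has 1 node {A}, right has 0 { }.

V, M, Y, Z, W, E, Q, R, K, L, F, G, A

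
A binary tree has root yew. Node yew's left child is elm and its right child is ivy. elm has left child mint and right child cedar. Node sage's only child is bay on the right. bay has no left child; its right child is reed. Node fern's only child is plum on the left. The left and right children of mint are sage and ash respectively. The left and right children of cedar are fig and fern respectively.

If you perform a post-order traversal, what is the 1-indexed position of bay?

Post-order visits the left subtree, then the right subtree, then the node.
At yew: go left to elm.
  At elm: go left to mint.
    At mint: go left to sage.
      At sage: no left child.
      At sage: go right to bay.
        At bay: no left child.
        At bay: go right to reed.
          reed is a leaf — visit reed.
        Visit bay.
      Visit sage.
    At mint: go right to ash.
      ash is a leaf — visit ash.
    Visit mint.
  At elm: go right to cedar.
    At cedar: go left to fig.
      fig is a leaf — visit fig.
    At cedar: go right to fern.
      At fern: go left to plum.
        plum is a leaf — visit plum.
      At fern: no right child.
      Visit fern.
    Visit cedar.
  Visit elm.
At yew: go right to ivy.
  ivy is a leaf — visit ivy.
Visit yew.
Full post-order sequence: reed, bay, sage, ash, mint, fig, plum, fern, cedar, elm, ivy, yew.

2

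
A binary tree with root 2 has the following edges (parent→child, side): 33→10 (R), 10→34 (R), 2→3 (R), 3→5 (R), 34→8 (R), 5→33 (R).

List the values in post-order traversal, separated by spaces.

Post-order visits the left subtree, then the right subtree, then the node.
At 2: no left child.
At 2: go right to 3.
  At 3: no left child.
  At 3: go right to 5.
    At 5: no left child.
    At 5: go right to 33.
      At 33: no left child.
      At 33: go right to 10.
        At 10: no left child.
        At 10: go right to 34.
          At 34: no left child.
          At 34: go right to 8.
            8 is a leaf — visit 8.
          Visit 34.
        Visit 10.
      Visit 33.
    Visit 5.
  Visit 3.
Visit 2.

8 34 10 33 5 3 2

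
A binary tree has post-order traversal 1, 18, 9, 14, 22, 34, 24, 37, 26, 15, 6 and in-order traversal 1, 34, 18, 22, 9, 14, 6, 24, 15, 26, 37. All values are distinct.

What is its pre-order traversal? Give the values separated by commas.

The last element of post-order is the root; it splits in-order into left and right subtrees.
Root 6: left subtree has 6 nodes {1, 34, 18, 22, 9, 14}, right has 4 {24, 15, 26, 37}.
  Root 34: left subtree has 1 node {1}, right has 4 {18, 22, 9, 14}.
    Root 22: left subtree has 1 node {18}, right has 2 {9, 14}.
      Root 14: left subtree has 1 node {9}, right has 0 { }.
  Root 15: left subtree has 1 node {24}, right has 2 {26, 37}.
    Root 26: left subtree has 0 nodes { }, right has 1 {37}.

6, 34, 1, 22, 18, 14, 9, 15, 24, 26, 37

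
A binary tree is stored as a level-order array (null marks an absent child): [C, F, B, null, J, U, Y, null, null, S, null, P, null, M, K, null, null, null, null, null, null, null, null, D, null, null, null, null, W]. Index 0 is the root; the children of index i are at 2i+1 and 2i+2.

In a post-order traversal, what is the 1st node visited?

S

Post-order visits the left subtree, then the right subtree, then the node.
At C: go left to F.
  At F: no left child.
  At F: go right to J.
    At J: go left to S.
      S is a leaf — visit S.
    At J: no right child.
    Visit J.
  Visit F.
At C: go right to B.
  At B: go left to U.
    At U: go left to P.
      At P: go left to D.
        D is a leaf — visit D.
      At P: no right child.
      Visit P.
    At U: no right child.
    Visit U.
  At B: go right to Y.
    At Y: go left to M.
      At M: no left child.
      At M: go right to W.
        W is a leaf — visit W.
      Visit M.
    At Y: go right to K.
      K is a leaf — visit K.
    Visit Y.
  Visit B.
Visit C.
Full post-order sequence: S, J, F, D, P, U, W, M, K, Y, B, C.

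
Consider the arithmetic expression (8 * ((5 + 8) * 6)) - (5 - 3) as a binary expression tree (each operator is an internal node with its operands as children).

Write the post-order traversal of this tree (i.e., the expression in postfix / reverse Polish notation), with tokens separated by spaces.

Post-order on an expression tree gives postfix notation: for each operator, emit left operand, right operand, then the operator.

8 5 8 + 6 * * 5 3 - -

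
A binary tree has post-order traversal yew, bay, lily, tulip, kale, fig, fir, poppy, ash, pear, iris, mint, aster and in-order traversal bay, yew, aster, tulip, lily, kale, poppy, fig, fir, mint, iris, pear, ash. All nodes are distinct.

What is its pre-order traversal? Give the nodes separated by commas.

aster, bay, yew, mint, poppy, kale, tulip, lily, fir, fig, iris, pear, ash

The last element of post-order is the root; it splits in-order into left and right subtrees.
Root aster: left subtree has 2 nodes {bay, yew}, right has 10 {tulip, lily, kale, poppy, fig, fir, mint, iris, pear, ash}.
  Root bay: left subtree has 0 nodes { }, right has 1 {yew}.
  Root mint: left subtree has 6 nodes {tulip, lily, kale, poppy, fig, fir}, right has 3 {iris, pear, ash}.
    Root poppy: left subtree has 3 nodes {tulip, lily, kale}, right has 2 {fig, fir}.
      Root kale: left subtree has 2 nodes {tulip, lily}, right has 0 { }.
        Root tulip: left subtree has 0 nodes { }, right has 1 {lily}.
      Root fir: left subtree has 1 node {fig}, right has 0 { }.
    Root iris: left subtree has 0 nodes { }, right has 2 {pear, ash}.
      Root pear: left subtree has 0 nodes { }, right has 1 {ash}.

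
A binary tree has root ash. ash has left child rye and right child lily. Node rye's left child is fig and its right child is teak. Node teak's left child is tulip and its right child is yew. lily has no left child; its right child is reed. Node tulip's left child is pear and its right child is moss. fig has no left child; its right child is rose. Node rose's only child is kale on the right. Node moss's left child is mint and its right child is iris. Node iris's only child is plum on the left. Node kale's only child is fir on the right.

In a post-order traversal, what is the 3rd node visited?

Post-order visits the left subtree, then the right subtree, then the node.
At ash: go left to rye.
  At rye: go left to fig.
    At fig: no left child.
    At fig: go right to rose.
      At rose: no left child.
      At rose: go right to kale.
        At kale: no left child.
        At kale: go right to fir.
          fir is a leaf — visit fir.
        Visit kale.
      Visit rose.
    Visit fig.
  At rye: go right to teak.
    At teak: go left to tulip.
      At tulip: go left to pear.
        pear is a leaf — visit pear.
      At tulip: go right to moss.
        At moss: go left to mint.
          mint is a leaf — visit mint.
        At moss: go right to iris.
          At iris: go left to plum.
            plum is a leaf — visit plum.
          At iris: no right child.
          Visit iris.
        Visit moss.
      Visit tulip.
    At teak: go right to yew.
      yew is a leaf — visit yew.
    Visit teak.
  Visit rye.
At ash: go right to lily.
  At lily: no left child.
  At lily: go right to reed.
    reed is a leaf — visit reed.
  Visit lily.
Visit ash.
Full post-order sequence: fir, kale, rose, fig, pear, mint, plum, iris, moss, tulip, yew, teak, rye, reed, lily, ash.

rose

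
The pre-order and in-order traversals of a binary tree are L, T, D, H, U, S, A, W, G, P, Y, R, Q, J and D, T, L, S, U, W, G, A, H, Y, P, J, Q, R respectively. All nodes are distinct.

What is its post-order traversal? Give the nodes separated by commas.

D, T, S, G, W, A, U, Y, J, Q, R, P, H, L

The first element of pre-order is the root; it splits in-order into left and right subtrees.
Root L: left subtree has 2 nodes {D, T}, right has 11 {S, U, W, G, A, H, Y, P, J, Q, R}.
  Root T: left subtree has 1 node {D}, right has 0 { }.
  Root H: left subtree has 5 nodes {S, U, W, G, A}, right has 5 {Y, P, J, Q, R}.
    Root U: left subtree has 1 node {S}, right has 3 {W, G, A}.
      Root A: left subtree has 2 nodes {W, G}, right has 0 { }.
        Root W: left subtree has 0 nodes { }, right has 1 {G}.
    Root P: left subtree has 1 node {Y}, right has 3 {J, Q, R}.
      Root R: left subtree has 2 nodes {J, Q}, right has 0 { }.
        Root Q: left subtree has 1 node {J}, right has 0 { }.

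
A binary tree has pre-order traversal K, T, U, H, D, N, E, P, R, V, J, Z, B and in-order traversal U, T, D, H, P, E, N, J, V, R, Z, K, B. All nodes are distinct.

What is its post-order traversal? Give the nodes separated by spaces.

The first element of pre-order is the root; it splits in-order into left and right subtrees.
Root K: left subtree has 11 nodes {U, T, D, H, P, E, N, J, V, R, Z}, right has 1 {B}.
  Root T: left subtree has 1 node {U}, right has 9 {D, H, P, E, N, J, V, R, Z}.
    Root H: left subtree has 1 node {D}, right has 7 {P, E, N, J, V, R, Z}.
      Root N: left subtree has 2 nodes {P, E}, right has 4 {J, V, R, Z}.
        Root E: left subtree has 1 node {P}, right has 0 { }.
        Root R: left subtree has 2 nodes {J, V}, right has 1 {Z}.
          Root V: left subtree has 1 node {J}, right has 0 { }.

U D P E J V Z R N H T B K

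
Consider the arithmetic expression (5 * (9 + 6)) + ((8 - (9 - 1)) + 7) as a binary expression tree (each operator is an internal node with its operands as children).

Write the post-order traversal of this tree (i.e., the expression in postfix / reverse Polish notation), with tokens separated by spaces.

Post-order on an expression tree gives postfix notation: for each operator, emit left operand, right operand, then the operator.

5 9 6 + * 8 9 1 - - 7 + +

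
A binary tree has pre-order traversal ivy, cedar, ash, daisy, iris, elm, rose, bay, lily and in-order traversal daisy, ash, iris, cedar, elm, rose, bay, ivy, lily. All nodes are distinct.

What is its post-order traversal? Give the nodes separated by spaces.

The first element of pre-order is the root; it splits in-order into left and right subtrees.
Root ivy: left subtree has 7 nodes {daisy, ash, iris, cedar, elm, rose, bay}, right has 1 {lily}.
  Root cedar: left subtree has 3 nodes {daisy, ash, iris}, right has 3 {elm, rose, bay}.
    Root ash: left subtree has 1 node {daisy}, right has 1 {iris}.
    Root elm: left subtree has 0 nodes { }, right has 2 {rose, bay}.
      Root rose: left subtree has 0 nodes { }, right has 1 {bay}.

daisy iris ash bay rose elm cedar lily ivy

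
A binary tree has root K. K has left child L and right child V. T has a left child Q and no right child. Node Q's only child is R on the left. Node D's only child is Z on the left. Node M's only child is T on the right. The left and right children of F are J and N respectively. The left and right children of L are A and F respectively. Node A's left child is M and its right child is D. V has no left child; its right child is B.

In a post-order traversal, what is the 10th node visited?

Post-order visits the left subtree, then the right subtree, then the node.
At K: go left to L.
  At L: go left to A.
    At A: go left to M.
      At M: no left child.
      At M: go right to T.
        At T: go left to Q.
          At Q: go left to R.
            R is a leaf — visit R.
          At Q: no right child.
          Visit Q.
        At T: no right child.
        Visit T.
      Visit M.
    At A: go right to D.
      At D: go left to Z.
        Z is a leaf — visit Z.
      At D: no right child.
      Visit D.
    Visit A.
  At L: go right to F.
    At F: go left to J.
      J is a leaf — visit J.
    At F: go right to N.
      N is a leaf — visit N.
    Visit F.
  Visit L.
At K: go right to V.
  At V: no left child.
  At V: go right to B.
    B is a leaf — visit B.
  Visit V.
Visit K.
Full post-order sequence: R, Q, T, M, Z, D, A, J, N, F, L, B, V, K.

F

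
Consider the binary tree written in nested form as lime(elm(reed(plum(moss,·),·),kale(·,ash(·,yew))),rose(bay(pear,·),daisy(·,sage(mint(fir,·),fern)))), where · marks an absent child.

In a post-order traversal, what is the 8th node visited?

Post-order visits the left subtree, then the right subtree, then the node.
At lime: go left to elm.
  At elm: go left to reed.
    At reed: go left to plum.
      At plum: go left to moss.
        moss is a leaf — visit moss.
      At plum: no right child.
      Visit plum.
    At reed: no right child.
    Visit reed.
  At elm: go right to kale.
    At kale: no left child.
    At kale: go right to ash.
      At ash: no left child.
      At ash: go right to yew.
        yew is a leaf — visit yew.
      Visit ash.
    Visit kale.
  Visit elm.
At lime: go right to rose.
  At rose: go left to bay.
    At bay: go left to pear.
      pear is a leaf — visit pear.
    At bay: no right child.
    Visit bay.
  At rose: go right to daisy.
    At daisy: no left child.
    At daisy: go right to sage.
      At sage: go left to mint.
        At mint: go left to fir.
          fir is a leaf — visit fir.
        At mint: no right child.
        Visit mint.
      At sage: go right to fern.
        fern is a leaf — visit fern.
      Visit sage.
    Visit daisy.
  Visit rose.
Visit lime.
Full post-order sequence: moss, plum, reed, yew, ash, kale, elm, pear, bay, fir, mint, fern, sage, daisy, rose, lime.

pear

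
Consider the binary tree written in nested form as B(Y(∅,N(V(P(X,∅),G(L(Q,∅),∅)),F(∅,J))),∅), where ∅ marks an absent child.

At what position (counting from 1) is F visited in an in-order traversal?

9

In-order visits the left subtree, then the node, then the right subtree.
At B: go left to Y.
  At Y: no left child.
  Visit Y.
  At Y: go right to N.
    At N: go left to V.
      At V: go left to P.
        At P: go left to X.
          X is a leaf — visit X.
        Visit P.
        At P: no right child.
      Visit V.
      At V: go right to G.
        At G: go left to L.
          At L: go left to Q.
            Q is a leaf — visit Q.
          Visit L.
          At L: no right child.
        Visit G.
        At G: no right child.
    Visit N.
    At N: go right to F.
      At F: no left child.
      Visit F.
      At F: go right to J.
        J is a leaf — visit J.
Visit B.
At B: no right child.
Full in-order sequence: Y, X, P, V, Q, L, G, N, F, J, B.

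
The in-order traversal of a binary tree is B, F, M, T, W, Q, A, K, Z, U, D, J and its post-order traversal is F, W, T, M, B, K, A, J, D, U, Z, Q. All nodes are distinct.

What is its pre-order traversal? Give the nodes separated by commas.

The last element of post-order is the root; it splits in-order into left and right subtrees.
Root Q: left subtree has 5 nodes {B, F, M, T, W}, right has 6 {A, K, Z, U, D, J}.
  Root B: left subtree has 0 nodes { }, right has 4 {F, M, T, W}.
    Root M: left subtree has 1 node {F}, right has 2 {T, W}.
      Root T: left subtree has 0 nodes { }, right has 1 {W}.
  Root Z: left subtree has 2 nodes {A, K}, right has 3 {U, D, J}.
    Root A: left subtree has 0 nodes { }, right has 1 {K}.
    Root U: left subtree has 0 nodes { }, right has 2 {D, J}.
      Root D: left subtree has 0 nodes { }, right has 1 {J}.

Q, B, M, F, T, W, Z, A, K, U, D, J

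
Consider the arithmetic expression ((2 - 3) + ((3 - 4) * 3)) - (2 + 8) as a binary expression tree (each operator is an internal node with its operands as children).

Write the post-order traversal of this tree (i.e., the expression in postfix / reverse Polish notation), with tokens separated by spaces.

Post-order on an expression tree gives postfix notation: for each operator, emit left operand, right operand, then the operator.

2 3 - 3 4 - 3 * + 2 8 + -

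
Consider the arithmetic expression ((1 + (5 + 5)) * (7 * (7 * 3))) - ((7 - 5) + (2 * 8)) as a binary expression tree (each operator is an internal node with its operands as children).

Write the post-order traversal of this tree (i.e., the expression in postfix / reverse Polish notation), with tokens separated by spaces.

1 5 5 + + 7 7 3 * * * 7 5 - 2 8 * + -

Post-order on an expression tree gives postfix notation: for each operator, emit left operand, right operand, then the operator.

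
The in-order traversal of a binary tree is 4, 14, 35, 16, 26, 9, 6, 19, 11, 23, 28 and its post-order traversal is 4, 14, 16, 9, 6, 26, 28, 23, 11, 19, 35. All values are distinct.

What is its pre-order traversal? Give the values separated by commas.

The last element of post-order is the root; it splits in-order into left and right subtrees.
Root 35: left subtree has 2 nodes {4, 14}, right has 8 {16, 26, 9, 6, 19, 11, 23, 28}.
  Root 14: left subtree has 1 node {4}, right has 0 { }.
  Root 19: left subtree has 4 nodes {16, 26, 9, 6}, right has 3 {11, 23, 28}.
    Root 26: left subtree has 1 node {16}, right has 2 {9, 6}.
      Root 6: left subtree has 1 node {9}, right has 0 { }.
    Root 11: left subtree has 0 nodes { }, right has 2 {23, 28}.
      Root 23: left subtree has 0 nodes { }, right has 1 {28}.

35, 14, 4, 19, 26, 16, 6, 9, 11, 23, 28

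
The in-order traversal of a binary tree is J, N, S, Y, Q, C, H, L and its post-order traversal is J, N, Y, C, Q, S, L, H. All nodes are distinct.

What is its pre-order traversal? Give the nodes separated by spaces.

H S N J Q Y C L

The last element of post-order is the root; it splits in-order into left and right subtrees.
Root H: left subtree has 6 nodes {J, N, S, Y, Q, C}, right has 1 {L}.
  Root S: left subtree has 2 nodes {J, N}, right has 3 {Y, Q, C}.
    Root N: left subtree has 1 node {J}, right has 0 { }.
    Root Q: left subtree has 1 node {Y}, right has 1 {C}.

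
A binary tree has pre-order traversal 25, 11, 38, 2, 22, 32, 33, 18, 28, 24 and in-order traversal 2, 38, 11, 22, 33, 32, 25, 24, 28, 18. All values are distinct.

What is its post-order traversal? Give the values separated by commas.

2, 38, 33, 32, 22, 11, 24, 28, 18, 25

The first element of pre-order is the root; it splits in-order into left and right subtrees.
Root 25: left subtree has 6 nodes {2, 38, 11, 22, 33, 32}, right has 3 {24, 28, 18}.
  Root 11: left subtree has 2 nodes {2, 38}, right has 3 {22, 33, 32}.
    Root 38: left subtree has 1 node {2}, right has 0 { }.
    Root 22: left subtree has 0 nodes { }, right has 2 {33, 32}.
      Root 32: left subtree has 1 node {33}, right has 0 { }.
  Root 18: left subtree has 2 nodes {24, 28}, right has 0 { }.
    Root 28: left subtree has 1 node {24}, right has 0 { }.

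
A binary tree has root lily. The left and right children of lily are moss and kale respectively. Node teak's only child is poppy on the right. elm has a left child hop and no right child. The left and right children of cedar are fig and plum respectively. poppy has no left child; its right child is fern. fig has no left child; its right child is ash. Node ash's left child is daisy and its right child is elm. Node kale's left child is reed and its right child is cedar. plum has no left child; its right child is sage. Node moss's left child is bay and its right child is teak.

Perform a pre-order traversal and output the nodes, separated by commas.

lily, moss, bay, teak, poppy, fern, kale, reed, cedar, fig, ash, daisy, elm, hop, plum, sage

Pre-order visits the node, then its left subtree, then its right subtree.
Visit lily.
At lily: go left to moss.
  Visit moss.
  At moss: go left to bay.
    bay is a leaf — visit bay.
  At moss: go right to teak.
    Visit teak.
    At teak: no left child.
    At teak: go right to poppy.
      Visit poppy.
      At poppy: no left child.
      At poppy: go right to fern.
        fern is a leaf — visit fern.
At lily: go right to kale.
  Visit kale.
  At kale: go left to reed.
    reed is a leaf — visit reed.
  At kale: go right to cedar.
    Visit cedar.
    At cedar: go left to fig.
      Visit fig.
      At fig: no left child.
      At fig: go right to ash.
        Visit ash.
        At ash: go left to daisy.
          daisy is a leaf — visit daisy.
        At ash: go right to elm.
          Visit elm.
          At elm: go left to hop.
            hop is a leaf — visit hop.
          At elm: no right child.
    At cedar: go right to plum.
      Visit plum.
      At plum: no left child.
      At plum: go right to sage.
        sage is a leaf — visit sage.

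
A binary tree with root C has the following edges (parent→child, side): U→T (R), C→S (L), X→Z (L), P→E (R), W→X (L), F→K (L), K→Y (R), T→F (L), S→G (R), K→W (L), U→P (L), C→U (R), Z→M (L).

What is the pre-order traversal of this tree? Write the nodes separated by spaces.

C S G U P E T F K W X Z M Y

Pre-order visits the node, then its left subtree, then its right subtree.
Visit C.
At C: go left to S.
  Visit S.
  At S: no left child.
  At S: go right to G.
    G is a leaf — visit G.
At C: go right to U.
  Visit U.
  At U: go left to P.
    Visit P.
    At P: no left child.
    At P: go right to E.
      E is a leaf — visit E.
  At U: go right to T.
    Visit T.
    At T: go left to F.
      Visit F.
      At F: go left to K.
        Visit K.
        At K: go left to W.
          Visit W.
          At W: go left to X.
            Visit X.
            At X: go left to Z.
              Visit Z.
              At Z: go left to M.
                M is a leaf — visit M.
              At Z: no right child.
            At X: no right child.
          At W: no right child.
        At K: go right to Y.
          Y is a leaf — visit Y.
      At F: no right child.
    At T: no right child.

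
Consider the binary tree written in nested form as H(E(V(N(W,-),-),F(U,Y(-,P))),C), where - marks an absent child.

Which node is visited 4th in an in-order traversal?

In-order visits the left subtree, then the node, then the right subtree.
At H: go left to E.
  At E: go left to V.
    At V: go left to N.
      At N: go left to W.
        W is a leaf — visit W.
      Visit N.
      At N: no right child.
    Visit V.
    At V: no right child.
  Visit E.
  At E: go right to F.
    At F: go left to U.
      U is a leaf — visit U.
    Visit F.
    At F: go right to Y.
      At Y: no left child.
      Visit Y.
      At Y: go right to P.
        P is a leaf — visit P.
Visit H.
At H: go right to C.
  C is a leaf — visit C.
Full in-order sequence: W, N, V, E, U, F, Y, P, H, C.

E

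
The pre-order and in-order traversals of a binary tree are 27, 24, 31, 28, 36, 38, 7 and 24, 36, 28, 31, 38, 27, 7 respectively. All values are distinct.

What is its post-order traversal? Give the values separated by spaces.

The first element of pre-order is the root; it splits in-order into left and right subtrees.
Root 27: left subtree has 5 nodes {24, 36, 28, 31, 38}, right has 1 {7}.
  Root 24: left subtree has 0 nodes { }, right has 4 {36, 28, 31, 38}.
    Root 31: left subtree has 2 nodes {36, 28}, right has 1 {38}.
      Root 28: left subtree has 1 node {36}, right has 0 { }.

36 28 38 31 24 7 27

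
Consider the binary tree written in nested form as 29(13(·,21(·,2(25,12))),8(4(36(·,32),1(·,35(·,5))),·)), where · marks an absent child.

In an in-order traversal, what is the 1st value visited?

In-order visits the left subtree, then the node, then the right subtree.
At 29: go left to 13.
  At 13: no left child.
  Visit 13.
  At 13: go right to 21.
    At 21: no left child.
    Visit 21.
    At 21: go right to 2.
      At 2: go left to 25.
        25 is a leaf — visit 25.
      Visit 2.
      At 2: go right to 12.
        12 is a leaf — visit 12.
Visit 29.
At 29: go right to 8.
  At 8: go left to 4.
    At 4: go left to 36.
      At 36: no left child.
      Visit 36.
      At 36: go right to 32.
        32 is a leaf — visit 32.
    Visit 4.
    At 4: go right to 1.
      At 1: no left child.
      Visit 1.
      At 1: go right to 35.
        At 35: no left child.
        Visit 35.
        At 35: go right to 5.
          5 is a leaf — visit 5.
  Visit 8.
  At 8: no right child.
Full in-order sequence: 13, 21, 25, 2, 12, 29, 36, 32, 4, 1, 35, 5, 8.

13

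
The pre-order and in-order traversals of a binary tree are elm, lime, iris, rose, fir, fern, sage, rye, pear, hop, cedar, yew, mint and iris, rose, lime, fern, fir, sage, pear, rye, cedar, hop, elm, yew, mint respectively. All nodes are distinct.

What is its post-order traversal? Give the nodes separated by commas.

The first element of pre-order is the root; it splits in-order into left and right subtrees.
Root elm: left subtree has 10 nodes {iris, rose, lime, fern, fir, sage, pear, rye, cedar, hop}, right has 2 {yew, mint}.
  Root lime: left subtree has 2 nodes {iris, rose}, right has 7 {fern, fir, sage, pear, rye, cedar, hop}.
    Root iris: left subtree has 0 nodes { }, right has 1 {rose}.
    Root fir: left subtree has 1 node {fern}, right has 5 {sage, pear, rye, cedar, hop}.
      Root sage: left subtree has 0 nodes { }, right has 4 {pear, rye, cedar, hop}.
        Root rye: left subtree has 1 node {pear}, right has 2 {cedar, hop}.
          Root hop: left subtree has 1 node {cedar}, right has 0 { }.
  Root yew: left subtree has 0 nodes { }, right has 1 {mint}.

rose, iris, fern, pear, cedar, hop, rye, sage, fir, lime, mint, yew, elm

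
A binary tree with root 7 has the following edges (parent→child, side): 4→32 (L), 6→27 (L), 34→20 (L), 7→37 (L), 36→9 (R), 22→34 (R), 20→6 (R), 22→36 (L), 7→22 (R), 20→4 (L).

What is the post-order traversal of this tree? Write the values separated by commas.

Post-order visits the left subtree, then the right subtree, then the node.
At 7: go left to 37.
  37 is a leaf — visit 37.
At 7: go right to 22.
  At 22: go left to 36.
    At 36: no left child.
    At 36: go right to 9.
      9 is a leaf — visit 9.
    Visit 36.
  At 22: go right to 34.
    At 34: go left to 20.
      At 20: go left to 4.
        At 4: go left to 32.
          32 is a leaf — visit 32.
        At 4: no right child.
        Visit 4.
      At 20: go right to 6.
        At 6: go left to 27.
          27 is a leaf — visit 27.
        At 6: no right child.
        Visit 6.
      Visit 20.
    At 34: no right child.
    Visit 34.
  Visit 22.
Visit 7.

37, 9, 36, 32, 4, 27, 6, 20, 34, 22, 7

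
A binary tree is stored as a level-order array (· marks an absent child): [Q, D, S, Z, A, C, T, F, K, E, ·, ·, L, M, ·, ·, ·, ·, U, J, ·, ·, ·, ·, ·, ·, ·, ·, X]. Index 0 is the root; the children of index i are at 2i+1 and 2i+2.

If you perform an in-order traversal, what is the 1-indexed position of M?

13

In-order visits the left subtree, then the node, then the right subtree.
At Q: go left to D.
  At D: go left to Z.
    At Z: go left to F.
      F is a leaf — visit F.
    Visit Z.
    At Z: go right to K.
      At K: no left child.
      Visit K.
      At K: go right to U.
        U is a leaf — visit U.
  Visit D.
  At D: go right to A.
    At A: go left to E.
      At E: go left to J.
        J is a leaf — visit J.
      Visit E.
      At E: no right child.
    Visit A.
    At A: no right child.
Visit Q.
At Q: go right to S.
  At S: go left to C.
    At C: no left child.
    Visit C.
    At C: go right to L.
      L is a leaf — visit L.
  Visit S.
  At S: go right to T.
    At T: go left to M.
      At M: no left child.
      Visit M.
      At M: go right to X.
        X is a leaf — visit X.
    Visit T.
    At T: no right child.
Full in-order sequence: F, Z, K, U, D, J, E, A, Q, C, L, S, M, X, T.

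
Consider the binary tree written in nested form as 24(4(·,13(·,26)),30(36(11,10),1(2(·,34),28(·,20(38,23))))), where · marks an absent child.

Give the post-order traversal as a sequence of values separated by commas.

Post-order visits the left subtree, then the right subtree, then the node.
At 24: go left to 4.
  At 4: no left child.
  At 4: go right to 13.
    At 13: no left child.
    At 13: go right to 26.
      26 is a leaf — visit 26.
    Visit 13.
  Visit 4.
At 24: go right to 30.
  At 30: go left to 36.
    At 36: go left to 11.
      11 is a leaf — visit 11.
    At 36: go right to 10.
      10 is a leaf — visit 10.
    Visit 36.
  At 30: go right to 1.
    At 1: go left to 2.
      At 2: no left child.
      At 2: go right to 34.
        34 is a leaf — visit 34.
      Visit 2.
    At 1: go right to 28.
      At 28: no left child.
      At 28: go right to 20.
        At 20: go left to 38.
          38 is a leaf — visit 38.
        At 20: go right to 23.
          23 is a leaf — visit 23.
        Visit 20.
      Visit 28.
    Visit 1.
  Visit 30.
Visit 24.

26, 13, 4, 11, 10, 36, 34, 2, 38, 23, 20, 28, 1, 30, 24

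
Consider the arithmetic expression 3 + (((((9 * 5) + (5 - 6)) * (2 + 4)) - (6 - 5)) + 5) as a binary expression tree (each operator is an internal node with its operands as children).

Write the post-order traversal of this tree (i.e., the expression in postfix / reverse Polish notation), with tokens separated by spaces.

3 9 5 * 5 6 - + 2 4 + * 6 5 - - 5 + +

Post-order on an expression tree gives postfix notation: for each operator, emit left operand, right operand, then the operator.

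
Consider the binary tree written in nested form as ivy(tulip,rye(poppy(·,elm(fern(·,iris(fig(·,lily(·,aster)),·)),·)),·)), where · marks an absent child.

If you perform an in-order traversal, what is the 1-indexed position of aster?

In-order visits the left subtree, then the node, then the right subtree.
At ivy: go left to tulip.
  tulip is a leaf — visit tulip.
Visit ivy.
At ivy: go right to rye.
  At rye: go left to poppy.
    At poppy: no left child.
    Visit poppy.
    At poppy: go right to elm.
      At elm: go left to fern.
        At fern: no left child.
        Visit fern.
        At fern: go right to iris.
          At iris: go left to fig.
            At fig: no left child.
            Visit fig.
            At fig: go right to lily.
              At lily: no left child.
              Visit lily.
              At lily: go right to aster.
                aster is a leaf — visit aster.
          Visit iris.
          At iris: no right child.
      Visit elm.
      At elm: no right child.
  Visit rye.
  At rye: no right child.
Full in-order sequence: tulip, ivy, poppy, fern, fig, lily, aster, iris, elm, rye.

7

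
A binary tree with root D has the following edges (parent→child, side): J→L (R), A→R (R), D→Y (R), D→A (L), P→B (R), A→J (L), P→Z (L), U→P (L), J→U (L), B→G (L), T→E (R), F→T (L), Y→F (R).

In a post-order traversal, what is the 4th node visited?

Post-order visits the left subtree, then the right subtree, then the node.
At D: go left to A.
  At A: go left to J.
    At J: go left to U.
      At U: go left to P.
        At P: go left to Z.
          Z is a leaf — visit Z.
        At P: go right to B.
          At B: go left to G.
            G is a leaf — visit G.
          At B: no right child.
          Visit B.
        Visit P.
      At U: no right child.
      Visit U.
    At J: go right to L.
      L is a leaf — visit L.
    Visit J.
  At A: go right to R.
    R is a leaf — visit R.
  Visit A.
At D: go right to Y.
  At Y: no left child.
  At Y: go right to F.
    At F: go left to T.
      At T: no left child.
      At T: go right to E.
        E is a leaf — visit E.
      Visit T.
    At F: no right child.
    Visit F.
  Visit Y.
Visit D.
Full post-order sequence: Z, G, B, P, U, L, J, R, A, E, T, F, Y, D.

P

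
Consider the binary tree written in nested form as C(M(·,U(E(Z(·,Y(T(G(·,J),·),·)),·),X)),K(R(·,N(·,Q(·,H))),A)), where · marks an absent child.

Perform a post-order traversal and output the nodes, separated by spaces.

J G T Y Z E X U M H Q N R A K C

Post-order visits the left subtree, then the right subtree, then the node.
At C: go left to M.
  At M: no left child.
  At M: go right to U.
    At U: go left to E.
      At E: go left to Z.
        At Z: no left child.
        At Z: go right to Y.
          At Y: go left to T.
            At T: go left to G.
              At G: no left child.
              At G: go right to J.
                J is a leaf — visit J.
              Visit G.
            At T: no right child.
            Visit T.
          At Y: no right child.
          Visit Y.
        Visit Z.
      At E: no right child.
      Visit E.
    At U: go right to X.
      X is a leaf — visit X.
    Visit U.
  Visit M.
At C: go right to K.
  At K: go left to R.
    At R: no left child.
    At R: go right to N.
      At N: no left child.
      At N: go right to Q.
        At Q: no left child.
        At Q: go right to H.
          H is a leaf — visit H.
        Visit Q.
      Visit N.
    Visit R.
  At K: go right to A.
    A is a leaf — visit A.
  Visit K.
Visit C.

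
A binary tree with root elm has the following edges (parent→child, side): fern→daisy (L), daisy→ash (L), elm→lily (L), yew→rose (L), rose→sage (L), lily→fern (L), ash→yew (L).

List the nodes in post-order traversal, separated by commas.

sage, rose, yew, ash, daisy, fern, lily, elm

Post-order visits the left subtree, then the right subtree, then the node.
At elm: go left to lily.
  At lily: go left to fern.
    At fern: go left to daisy.
      At daisy: go left to ash.
        At ash: go left to yew.
          At yew: go left to rose.
            At rose: go left to sage.
              sage is a leaf — visit sage.
            At rose: no right child.
            Visit rose.
          At yew: no right child.
          Visit yew.
        At ash: no right child.
        Visit ash.
      At daisy: no right child.
      Visit daisy.
    At fern: no right child.
    Visit fern.
  At lily: no right child.
  Visit lily.
At elm: no right child.
Visit elm.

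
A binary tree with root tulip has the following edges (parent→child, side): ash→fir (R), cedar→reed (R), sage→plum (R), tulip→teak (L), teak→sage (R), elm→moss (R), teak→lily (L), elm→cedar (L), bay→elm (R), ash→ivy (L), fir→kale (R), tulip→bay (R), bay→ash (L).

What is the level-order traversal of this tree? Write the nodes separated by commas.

Level-order visits nodes level by level from the root, left to right within each level.
Level 0: tulip
Level 1: teak, bay
Level 2: lily, sage, ash, elm
Level 3: plum, ivy, fir, cedar, moss
Level 4: kale, reed

tulip, teak, bay, lily, sage, ash, elm, plum, ivy, fir, cedar, moss, kale, reed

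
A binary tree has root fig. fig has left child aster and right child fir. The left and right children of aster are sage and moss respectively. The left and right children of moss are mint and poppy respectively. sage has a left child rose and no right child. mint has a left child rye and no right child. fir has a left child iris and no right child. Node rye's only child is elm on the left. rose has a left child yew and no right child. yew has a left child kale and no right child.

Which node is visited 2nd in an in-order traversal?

In-order visits the left subtree, then the node, then the right subtree.
At fig: go left to aster.
  At aster: go left to sage.
    At sage: go left to rose.
      At rose: go left to yew.
        At yew: go left to kale.
          kale is a leaf — visit kale.
        Visit yew.
        At yew: no right child.
      Visit rose.
      At rose: no right child.
    Visit sage.
    At sage: no right child.
  Visit aster.
  At aster: go right to moss.
    At moss: go left to mint.
      At mint: go left to rye.
        At rye: go left to elm.
          elm is a leaf — visit elm.
        Visit rye.
        At rye: no right child.
      Visit mint.
      At mint: no right child.
    Visit moss.
    At moss: go right to poppy.
      poppy is a leaf — visit poppy.
Visit fig.
At fig: go right to fir.
  At fir: go left to iris.
    iris is a leaf — visit iris.
  Visit fir.
  At fir: no right child.
Full in-order sequence: kale, yew, rose, sage, aster, elm, rye, mint, moss, poppy, fig, iris, fir.

yew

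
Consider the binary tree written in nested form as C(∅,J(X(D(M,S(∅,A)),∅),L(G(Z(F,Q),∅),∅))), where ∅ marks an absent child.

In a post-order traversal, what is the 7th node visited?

Q

Post-order visits the left subtree, then the right subtree, then the node.
At C: no left child.
At C: go right to J.
  At J: go left to X.
    At X: go left to D.
      At D: go left to M.
        M is a leaf — visit M.
      At D: go right to S.
        At S: no left child.
        At S: go right to A.
          A is a leaf — visit A.
        Visit S.
      Visit D.
    At X: no right child.
    Visit X.
  At J: go right to L.
    At L: go left to G.
      At G: go left to Z.
        At Z: go left to F.
          F is a leaf — visit F.
        At Z: go right to Q.
          Q is a leaf — visit Q.
        Visit Z.
      At G: no right child.
      Visit G.
    At L: no right child.
    Visit L.
  Visit J.
Visit C.
Full post-order sequence: M, A, S, D, X, F, Q, Z, G, L, J, C.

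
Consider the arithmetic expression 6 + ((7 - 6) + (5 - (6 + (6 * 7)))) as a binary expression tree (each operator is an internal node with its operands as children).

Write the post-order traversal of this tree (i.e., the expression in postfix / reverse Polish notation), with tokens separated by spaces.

Post-order on an expression tree gives postfix notation: for each operator, emit left operand, right operand, then the operator.

6 7 6 - 5 6 6 7 * + - + +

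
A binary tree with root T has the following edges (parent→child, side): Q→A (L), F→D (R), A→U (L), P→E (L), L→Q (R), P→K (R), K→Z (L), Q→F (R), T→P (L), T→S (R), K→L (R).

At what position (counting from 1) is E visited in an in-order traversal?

In-order visits the left subtree, then the node, then the right subtree.
At T: go left to P.
  At P: go left to E.
    E is a leaf — visit E.
  Visit P.
  At P: go right to K.
    At K: go left to Z.
      Z is a leaf — visit Z.
    Visit K.
    At K: go right to L.
      At L: no left child.
      Visit L.
      At L: go right to Q.
        At Q: go left to A.
          At A: go left to U.
            U is a leaf — visit U.
          Visit A.
          At A: no right child.
        Visit Q.
        At Q: go right to F.
          At F: no left child.
          Visit F.
          At F: go right to D.
            D is a leaf — visit D.
Visit T.
At T: go right to S.
  S is a leaf — visit S.
Full in-order sequence: E, P, Z, K, L, U, A, Q, F, D, T, S.

1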